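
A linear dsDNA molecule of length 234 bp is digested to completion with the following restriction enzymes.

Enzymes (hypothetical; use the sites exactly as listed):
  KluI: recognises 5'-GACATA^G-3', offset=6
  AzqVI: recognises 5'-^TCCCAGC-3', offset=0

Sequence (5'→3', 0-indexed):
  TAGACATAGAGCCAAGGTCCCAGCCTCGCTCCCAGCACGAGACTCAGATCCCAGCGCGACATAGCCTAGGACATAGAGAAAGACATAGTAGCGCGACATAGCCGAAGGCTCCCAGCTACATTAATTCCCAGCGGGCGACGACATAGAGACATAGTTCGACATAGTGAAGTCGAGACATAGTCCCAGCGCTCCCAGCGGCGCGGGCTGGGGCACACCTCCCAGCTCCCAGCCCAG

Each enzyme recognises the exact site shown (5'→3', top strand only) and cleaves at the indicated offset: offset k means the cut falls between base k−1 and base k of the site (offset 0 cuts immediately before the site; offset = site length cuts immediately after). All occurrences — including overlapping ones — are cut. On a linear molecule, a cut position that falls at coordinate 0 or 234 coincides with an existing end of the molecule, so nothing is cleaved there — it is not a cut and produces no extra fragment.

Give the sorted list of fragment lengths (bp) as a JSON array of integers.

Per-enzyme occurrences:
  KluI (GACATAG, off=6): starts [2, 57, 69, 81, 94, 139, 147, 157, 173] → cuts [8, 63, 75, 87, 100, 145, 153, 163, 179]
  AzqVI (TCCCAGC, off=0): starts [17, 29, 48, 109, 125, 180, 189, 216, 223] → cuts [17, 29, 48, 109, 125, 180, 189, 216, 223]

All cut coordinates (distinct, sorted): [8, 17, 29, 48, 63, 75, 87, 100, 109, 125, 145, 153, 163, 179, 180, 189, 216, 223]

Fragment lengths:
  [0,8): 8 bp
  [8,17): 9 bp
  [17,29): 12 bp
  [29,48): 19 bp
  [48,63): 15 bp
  [63,75): 12 bp
  [75,87): 12 bp
  [87,100): 13 bp
  [100,109): 9 bp
  [109,125): 16 bp
  [125,145): 20 bp
  [145,153): 8 bp
  [153,163): 10 bp
  [163,179): 16 bp
  [179,180): 1 bp
  [180,189): 9 bp
  [189,216): 27 bp
  [216,223): 7 bp
  [223,234): 11 bp

[1,7,8,8,9,9,9,10,11,12,12,12,13,15,16,16,19,20,27]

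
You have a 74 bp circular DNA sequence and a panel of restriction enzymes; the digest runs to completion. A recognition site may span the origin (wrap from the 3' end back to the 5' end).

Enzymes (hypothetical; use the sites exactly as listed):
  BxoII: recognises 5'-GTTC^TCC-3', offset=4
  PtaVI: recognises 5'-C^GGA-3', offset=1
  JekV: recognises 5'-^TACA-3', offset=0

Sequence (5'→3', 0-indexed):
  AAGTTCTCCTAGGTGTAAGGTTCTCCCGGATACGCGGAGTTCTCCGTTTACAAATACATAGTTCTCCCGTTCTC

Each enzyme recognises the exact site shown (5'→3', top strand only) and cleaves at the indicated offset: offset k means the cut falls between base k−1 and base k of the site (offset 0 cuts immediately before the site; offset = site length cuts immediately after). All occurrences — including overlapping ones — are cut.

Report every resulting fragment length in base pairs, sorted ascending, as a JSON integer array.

Per-enzyme occurrences:
  BxoII GTTCTCC/4: at [2, 19, 38, 60] ⇒ [6, 23, 42, 64]
  PtaVI CGGA/1: at [26, 34] ⇒ [27, 35]
  JekV TACA/0: at [48, 54] ⇒ [48, 54]

Pooled cuts: [6, 23, 27, 35, 42, 48, 54, 64]

Fragment lengths:
  6→23: 17 bp
  23→27: 4 bp
  27→35: 8 bp
  35→42: 7 bp
  42→48: 6 bp
  48→54: 6 bp
  54→64: 10 bp
  64→6 (wrap): 74-64+6 = 16 bp

[4,6,6,7,8,10,16,17]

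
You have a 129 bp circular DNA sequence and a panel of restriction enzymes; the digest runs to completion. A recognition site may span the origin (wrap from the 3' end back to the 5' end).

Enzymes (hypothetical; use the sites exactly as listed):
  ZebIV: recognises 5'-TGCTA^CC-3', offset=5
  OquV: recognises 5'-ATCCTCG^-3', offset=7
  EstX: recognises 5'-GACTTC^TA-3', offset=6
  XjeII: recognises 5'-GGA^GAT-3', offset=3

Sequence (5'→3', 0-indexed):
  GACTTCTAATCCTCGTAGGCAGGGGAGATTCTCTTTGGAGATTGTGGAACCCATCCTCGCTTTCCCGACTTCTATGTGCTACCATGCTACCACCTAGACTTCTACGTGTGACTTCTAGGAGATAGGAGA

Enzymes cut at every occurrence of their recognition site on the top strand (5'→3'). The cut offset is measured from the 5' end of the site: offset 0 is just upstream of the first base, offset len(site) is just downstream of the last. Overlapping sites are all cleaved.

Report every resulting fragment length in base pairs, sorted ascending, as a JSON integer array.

Scan for sites:
  ZebIV TGCTACC/5: at [76, 84] ⇒ [81, 89]
  OquV ATCCTCG/7: at [8, 52] ⇒ [15, 59]
  EstX GACTTCTA/6: at [0, 66, 96, 109] ⇒ [6, 72, 102, 115]
  XjeII GGAGAT/3: at [23, 36, 117] ⇒ [26, 39, 120]

All cut coordinates (distinct, sorted): [6, 15, 26, 39, 59, 72, 81, 89, 102, 115, 120]

Fragment lengths:
  6→15: 9 bp
  15→26: 11 bp
  26→39: 13 bp
  39→59: 20 bp
  59→72: 13 bp
  72→81: 9 bp
  81→89: 8 bp
  89→102: 13 bp
  102→115: 13 bp
  115→120: 5 bp
  120→6 (wrap): 129-120+6 = 15 bp

[5,8,9,9,11,13,13,13,13,15,20]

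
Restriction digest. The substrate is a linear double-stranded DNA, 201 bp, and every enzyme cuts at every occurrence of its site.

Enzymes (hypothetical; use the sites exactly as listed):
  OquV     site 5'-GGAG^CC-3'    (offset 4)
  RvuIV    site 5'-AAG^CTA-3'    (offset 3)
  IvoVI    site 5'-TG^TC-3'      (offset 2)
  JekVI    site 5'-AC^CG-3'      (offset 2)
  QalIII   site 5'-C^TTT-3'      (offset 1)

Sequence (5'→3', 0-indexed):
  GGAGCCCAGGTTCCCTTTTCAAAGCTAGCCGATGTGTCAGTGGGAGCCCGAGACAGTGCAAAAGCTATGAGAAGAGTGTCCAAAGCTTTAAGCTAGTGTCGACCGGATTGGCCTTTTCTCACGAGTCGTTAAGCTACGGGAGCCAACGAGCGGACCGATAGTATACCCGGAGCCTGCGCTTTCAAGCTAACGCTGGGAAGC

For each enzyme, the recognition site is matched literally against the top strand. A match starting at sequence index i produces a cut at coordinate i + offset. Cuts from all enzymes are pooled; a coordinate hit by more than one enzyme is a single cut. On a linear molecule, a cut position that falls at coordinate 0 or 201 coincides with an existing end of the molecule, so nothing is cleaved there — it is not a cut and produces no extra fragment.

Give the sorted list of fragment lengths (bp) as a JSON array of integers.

[4,5,6,6,7,7,8,9,9,10,10,11,12,13,14,15,17,18,20]

Site scan:
  OquV (GGAGCC, off=4): starts [0, 42, 138, 168] → cuts [4, 46, 142, 172]
  RvuIV (AAGCTA, off=3): starts [21, 61, 89, 130, 183] → cuts [24, 64, 92, 133, 186]
  IvoVI (TGTC, off=2): starts [34, 76, 96] → cuts [36, 78, 98]
  JekVI (ACCG, off=2): starts [101, 153] → cuts [103, 155]
  QalIII (CTTT, off=1): starts [14, 85, 112, 178] → cuts [15, 86, 113, 179]

All cut coordinates (distinct, sorted): [4, 15, 24, 36, 46, 64, 78, 86, 92, 98, 103, 113, 133, 142, 155, 172, 179, 186]

Fragment lengths:
  [0,4): 4 bp
  [4,15): 11 bp
  [15,24): 9 bp
  [24,36): 12 bp
  [36,46): 10 bp
  [46,64): 18 bp
  [64,78): 14 bp
  [78,86): 8 bp
  [86,92): 6 bp
  [92,98): 6 bp
  [98,103): 5 bp
  [103,113): 10 bp
  [113,133): 20 bp
  [133,142): 9 bp
  [142,155): 13 bp
  [155,172): 17 bp
  [172,179): 7 bp
  [179,186): 7 bp
  [186,201): 15 bp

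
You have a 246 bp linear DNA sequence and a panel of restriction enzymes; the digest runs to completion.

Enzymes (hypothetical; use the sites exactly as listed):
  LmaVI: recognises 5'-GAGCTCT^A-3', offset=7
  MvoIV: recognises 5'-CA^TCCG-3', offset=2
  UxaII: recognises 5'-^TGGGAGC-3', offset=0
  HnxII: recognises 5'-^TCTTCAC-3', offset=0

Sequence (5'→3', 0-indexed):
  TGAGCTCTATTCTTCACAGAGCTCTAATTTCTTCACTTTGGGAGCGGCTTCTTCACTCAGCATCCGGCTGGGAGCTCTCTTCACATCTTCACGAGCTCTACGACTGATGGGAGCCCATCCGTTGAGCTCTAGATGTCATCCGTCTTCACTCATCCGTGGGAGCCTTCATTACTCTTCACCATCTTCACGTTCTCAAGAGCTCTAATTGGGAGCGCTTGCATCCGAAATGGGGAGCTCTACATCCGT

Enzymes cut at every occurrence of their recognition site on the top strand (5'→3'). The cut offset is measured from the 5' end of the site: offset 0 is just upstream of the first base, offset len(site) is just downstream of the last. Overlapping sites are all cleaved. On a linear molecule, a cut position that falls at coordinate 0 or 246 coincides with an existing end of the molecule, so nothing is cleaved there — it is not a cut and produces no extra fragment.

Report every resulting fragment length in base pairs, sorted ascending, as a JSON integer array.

Site scan:
  LmaVI GAGCTCTA/7: at [1, 18, 92, 123, 196, 231] ⇒ [8, 25, 99, 130, 203, 238]
  MvoIV CATCCG/2: at [60, 115, 136, 150, 218, 239] ⇒ [62, 117, 138, 152, 220, 241]
  UxaII TGGGAGC/0: at [38, 68, 107, 156, 206] ⇒ [38, 68, 107, 156, 206]
  HnxII TCTTCAC/0: at [10, 29, 49, 77, 85, 142, 172, 181] ⇒ [10, 29, 49, 77, 85, 142, 172, 181]

All cut coordinates (distinct, sorted): [8, 10, 25, 29, 38, 49, 62, 68, 77, 85, 99, 107, 117, 130, 138, 142, 152, 156, 172, 181, 203, 206, 220, 238, 241]

Fragments:
  [0,8): 8 bp
  [8,10): 2 bp
  [10,25): 15 bp
  [25,29): 4 bp
  [29,38): 9 bp
  [38,49): 11 bp
  [49,62): 13 bp
  [62,68): 6 bp
  [68,77): 9 bp
  [77,85): 8 bp
  [85,99): 14 bp
  [99,107): 8 bp
  [107,117): 10 bp
  [117,130): 13 bp
  [130,138): 8 bp
  [138,142): 4 bp
  [142,152): 10 bp
  [152,156): 4 bp
  [156,172): 16 bp
  [172,181): 9 bp
  [181,203): 22 bp
  [203,206): 3 bp
  [206,220): 14 bp
  [220,238): 18 bp
  [238,241): 3 bp
  [241,246): 5 bp

[2,3,3,4,4,4,5,6,8,8,8,8,9,9,9,10,10,11,13,13,14,14,15,16,18,22]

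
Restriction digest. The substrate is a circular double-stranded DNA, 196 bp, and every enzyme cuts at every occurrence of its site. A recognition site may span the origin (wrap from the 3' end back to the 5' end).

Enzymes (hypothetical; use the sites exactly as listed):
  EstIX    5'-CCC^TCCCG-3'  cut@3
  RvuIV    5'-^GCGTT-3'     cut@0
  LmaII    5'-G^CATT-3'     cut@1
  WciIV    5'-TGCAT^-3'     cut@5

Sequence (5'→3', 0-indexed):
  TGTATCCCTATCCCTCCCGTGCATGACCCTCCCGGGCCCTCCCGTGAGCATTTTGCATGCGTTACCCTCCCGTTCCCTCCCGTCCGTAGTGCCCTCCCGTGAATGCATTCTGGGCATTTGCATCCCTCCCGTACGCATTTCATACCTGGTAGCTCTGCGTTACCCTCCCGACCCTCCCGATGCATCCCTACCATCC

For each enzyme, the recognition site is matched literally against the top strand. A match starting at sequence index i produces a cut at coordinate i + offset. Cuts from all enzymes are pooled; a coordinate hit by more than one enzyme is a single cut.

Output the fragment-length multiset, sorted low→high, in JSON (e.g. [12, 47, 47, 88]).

[3,3,5,6,9,9,9,9,9,9,10,10,10,10,11,11,17,21,25]

Site scan:
  EstIX CCCTCCCG/3: at [11, 26, 36, 64, 74, 91, 123, 162, 171] ⇒ [14, 29, 39, 67, 77, 94, 126, 165, 174]
  RvuIV GCGTT/0: at [58, 156] ⇒ [58, 156]
  LmaII GCATT/1: at [47, 104, 113, 134] ⇒ [48, 105, 114, 135]
  WciIV TGCAT/5: at [19, 53, 103, 118, 180] ⇒ [24, 58, 108, 123, 185]

Pooled cuts: [14, 24, 29, 39, 48, 58, 67, 77, 94, 105, 108, 114, 123, 126, 135, 156, 165, 174, 185]

Fragment lengths:
  14→24: 10 bp
  24→29: 5 bp
  29→39: 10 bp
  39→48: 9 bp
  48→58: 10 bp
  58→67: 9 bp
  67→77: 10 bp
  77→94: 17 bp
  94→105: 11 bp
  105→108: 3 bp
  108→114: 6 bp
  114→123: 9 bp
  123→126: 3 bp
  126→135: 9 bp
  135→156: 21 bp
  156→165: 9 bp
  165→174: 9 bp
  174→185: 11 bp
  185→14 (wrap): 196-185+14 = 25 bp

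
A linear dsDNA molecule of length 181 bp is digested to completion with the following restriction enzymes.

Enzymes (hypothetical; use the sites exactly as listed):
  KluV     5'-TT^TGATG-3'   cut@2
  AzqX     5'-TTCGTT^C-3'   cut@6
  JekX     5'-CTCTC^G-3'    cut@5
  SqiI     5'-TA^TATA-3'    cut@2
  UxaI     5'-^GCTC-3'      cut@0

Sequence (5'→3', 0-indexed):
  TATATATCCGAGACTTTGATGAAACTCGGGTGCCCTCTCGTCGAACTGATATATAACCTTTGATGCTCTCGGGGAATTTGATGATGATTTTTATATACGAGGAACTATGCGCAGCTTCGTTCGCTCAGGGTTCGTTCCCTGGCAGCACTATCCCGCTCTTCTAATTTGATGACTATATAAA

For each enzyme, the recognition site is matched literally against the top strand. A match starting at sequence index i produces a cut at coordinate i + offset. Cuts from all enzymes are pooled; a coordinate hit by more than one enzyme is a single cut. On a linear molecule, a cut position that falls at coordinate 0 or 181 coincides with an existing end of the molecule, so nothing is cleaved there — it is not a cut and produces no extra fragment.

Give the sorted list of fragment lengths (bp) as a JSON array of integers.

[1,2,4,6,6,8,9,9,12,12,14,14,15,18,23,28]

Per-enzyme occurrences:
  KluV TTTGATG/2: at [14, 58, 76, 164] ⇒ [16, 60, 78, 166]
  AzqX TTCGTTC/6: at [115, 130] ⇒ [121, 136]
  JekX CTCTCG/5: at [34, 65] ⇒ [39, 70]
  SqiI TATATA/2: at [0, 49, 91, 173] ⇒ [2, 51, 93, 175]
  UxaI GCTC/0: at [64, 122, 154] ⇒ [64, 122, 154]

Pooled cuts: [2, 16, 39, 51, 60, 64, 70, 78, 93, 121, 122, 136, 154, 166, 175]

Fragments:
  [0,2): 2 bp
  [2,16): 14 bp
  [16,39): 23 bp
  [39,51): 12 bp
  [51,60): 9 bp
  [60,64): 4 bp
  [64,70): 6 bp
  [70,78): 8 bp
  [78,93): 15 bp
  [93,121): 28 bp
  [121,122): 1 bp
  [122,136): 14 bp
  [136,154): 18 bp
  [154,166): 12 bp
  [166,175): 9 bp
  [175,181): 6 bp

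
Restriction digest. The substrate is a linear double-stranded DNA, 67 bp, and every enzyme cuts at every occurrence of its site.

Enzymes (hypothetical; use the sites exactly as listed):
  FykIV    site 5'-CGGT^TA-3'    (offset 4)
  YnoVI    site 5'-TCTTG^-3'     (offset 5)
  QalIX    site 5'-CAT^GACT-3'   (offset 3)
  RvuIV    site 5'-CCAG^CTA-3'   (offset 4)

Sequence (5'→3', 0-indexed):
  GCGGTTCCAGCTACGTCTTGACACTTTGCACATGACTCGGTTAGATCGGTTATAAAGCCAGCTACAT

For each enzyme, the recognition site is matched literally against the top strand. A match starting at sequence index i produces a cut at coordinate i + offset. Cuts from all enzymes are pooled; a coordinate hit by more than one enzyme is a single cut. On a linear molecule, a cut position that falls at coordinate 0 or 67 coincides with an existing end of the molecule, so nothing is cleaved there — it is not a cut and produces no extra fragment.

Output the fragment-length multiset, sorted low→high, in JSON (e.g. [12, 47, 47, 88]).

Site scan:
  FykIV CGGTTA/4: at [37, 46] ⇒ [41, 50]
  YnoVI TCTTG/5: at [15] ⇒ [20]
  QalIX CATGACT/3: at [30] ⇒ [33]
  RvuIV CCAGCTA/4: at [6, 57] ⇒ [10, 61]

All cut coordinates (distinct, sorted): [10, 20, 33, 41, 50, 61]

Fragment lengths:
  [0,10): 10 bp
  [10,20): 10 bp
  [20,33): 13 bp
  [33,41): 8 bp
  [41,50): 9 bp
  [50,61): 11 bp
  [61,67): 6 bp

[6,8,9,10,10,11,13]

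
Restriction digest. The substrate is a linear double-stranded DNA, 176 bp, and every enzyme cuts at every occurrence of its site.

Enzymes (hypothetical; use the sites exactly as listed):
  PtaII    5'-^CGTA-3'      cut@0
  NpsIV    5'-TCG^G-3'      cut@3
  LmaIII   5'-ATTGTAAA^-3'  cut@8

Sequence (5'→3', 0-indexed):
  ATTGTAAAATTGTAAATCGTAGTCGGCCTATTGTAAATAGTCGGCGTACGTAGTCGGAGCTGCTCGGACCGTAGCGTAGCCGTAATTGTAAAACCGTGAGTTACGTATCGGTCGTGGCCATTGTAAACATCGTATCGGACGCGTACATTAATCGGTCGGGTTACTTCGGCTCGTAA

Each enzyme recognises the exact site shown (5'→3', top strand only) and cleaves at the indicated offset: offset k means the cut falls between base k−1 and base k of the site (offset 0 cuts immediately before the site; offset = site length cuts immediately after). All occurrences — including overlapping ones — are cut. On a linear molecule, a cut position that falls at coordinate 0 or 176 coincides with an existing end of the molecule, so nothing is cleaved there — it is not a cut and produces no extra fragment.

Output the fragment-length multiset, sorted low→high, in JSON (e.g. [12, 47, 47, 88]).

Scan for sites:
  PtaII CGTA/0: at [17, 44, 48, 69, 74, 80, 103, 130, 141, 171] ⇒ [17, 44, 48, 69, 74, 80, 103, 130, 141, 171]
  NpsIV TCGG/3: at [22, 40, 53, 63, 107, 134, 151, 155, 165] ⇒ [25, 43, 56, 66, 110, 137, 154, 158, 168]
  LmaIII ATTGTAAA/8: at [0, 8, 29, 84, 119] ⇒ [8, 16, 37, 92, 127]

Pooled cuts: [8, 16, 17, 25, 37, 43, 44, 48, 56, 66, 69, 74, 80, 92, 103, 110, 127, 130, 137, 141, 154, 158, 168, 171]

Fragment lengths:
  [0,8): 8 bp
  [8,16): 8 bp
  [16,17): 1 bp
  [17,25): 8 bp
  [25,37): 12 bp
  [37,43): 6 bp
  [43,44): 1 bp
  [44,48): 4 bp
  [48,56): 8 bp
  [56,66): 10 bp
  [66,69): 3 bp
  [69,74): 5 bp
  [74,80): 6 bp
  [80,92): 12 bp
  [92,103): 11 bp
  [103,110): 7 bp
  [110,127): 17 bp
  [127,130): 3 bp
  [130,137): 7 bp
  [137,141): 4 bp
  [141,154): 13 bp
  [154,158): 4 bp
  [158,168): 10 bp
  [168,171): 3 bp
  [171,176): 5 bp

[1,1,3,3,3,4,4,4,5,5,6,6,7,7,8,8,8,8,10,10,11,12,12,13,17]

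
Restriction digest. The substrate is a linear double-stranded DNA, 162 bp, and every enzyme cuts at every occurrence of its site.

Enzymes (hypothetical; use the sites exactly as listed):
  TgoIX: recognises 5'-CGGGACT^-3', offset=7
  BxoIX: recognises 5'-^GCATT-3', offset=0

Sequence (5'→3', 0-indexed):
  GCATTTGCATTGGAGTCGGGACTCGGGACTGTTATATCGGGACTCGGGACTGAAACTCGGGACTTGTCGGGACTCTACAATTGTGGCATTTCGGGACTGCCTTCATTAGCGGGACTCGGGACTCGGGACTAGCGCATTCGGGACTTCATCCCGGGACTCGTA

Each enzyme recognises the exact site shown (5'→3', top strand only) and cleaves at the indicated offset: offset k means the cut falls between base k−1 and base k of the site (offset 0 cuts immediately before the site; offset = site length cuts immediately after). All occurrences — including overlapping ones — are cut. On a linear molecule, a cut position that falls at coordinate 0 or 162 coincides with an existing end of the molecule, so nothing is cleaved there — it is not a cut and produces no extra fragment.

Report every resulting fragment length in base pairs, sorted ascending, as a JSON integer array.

[3,4,6,7,7,7,7,10,11,12,13,13,13,14,17,18]

Scan for sites:
  TgoIX CGGGACT/7: at [16, 23, 37, 44, 57, 67, 91, 109, 116, 123, 138, 151] ⇒ [23, 30, 44, 51, 64, 74, 98, 116, 123, 130, 145, 158]
  BxoIX GCATT/0: at [0, 6, 85, 133] ⇒ [6, 85, 133] (position 0 is a terminus of the linear molecule — no cut)

Pooled cuts: [6, 23, 30, 44, 51, 64, 74, 85, 98, 116, 123, 130, 133, 145, 158]

Fragments:
  [0,6): 6 bp
  [6,23): 17 bp
  [23,30): 7 bp
  [30,44): 14 bp
  [44,51): 7 bp
  [51,64): 13 bp
  [64,74): 10 bp
  [74,85): 11 bp
  [85,98): 13 bp
  [98,116): 18 bp
  [116,123): 7 bp
  [123,130): 7 bp
  [130,133): 3 bp
  [133,145): 12 bp
  [145,158): 13 bp
  [158,162): 4 bp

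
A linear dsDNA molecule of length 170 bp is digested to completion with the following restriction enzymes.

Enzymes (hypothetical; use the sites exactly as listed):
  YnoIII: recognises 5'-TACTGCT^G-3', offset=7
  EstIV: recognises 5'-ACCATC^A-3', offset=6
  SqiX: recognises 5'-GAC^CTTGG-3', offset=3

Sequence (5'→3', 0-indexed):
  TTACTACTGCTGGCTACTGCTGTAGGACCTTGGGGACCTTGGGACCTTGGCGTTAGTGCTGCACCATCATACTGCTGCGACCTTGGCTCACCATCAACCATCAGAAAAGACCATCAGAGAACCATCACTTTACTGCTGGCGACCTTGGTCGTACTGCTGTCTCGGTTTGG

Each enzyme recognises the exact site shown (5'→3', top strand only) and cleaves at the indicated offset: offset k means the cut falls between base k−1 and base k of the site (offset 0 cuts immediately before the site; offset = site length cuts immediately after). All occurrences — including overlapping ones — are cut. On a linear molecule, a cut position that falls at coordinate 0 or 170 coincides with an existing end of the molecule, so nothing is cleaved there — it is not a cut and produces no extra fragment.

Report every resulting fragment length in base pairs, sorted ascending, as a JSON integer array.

Scan for sites:
  YnoIII (TACTGCTG, off=7): starts [4, 14, 69, 130, 151] → cuts [11, 21, 76, 137, 158]
  EstIV (ACCATCA, off=6): starts [62, 89, 96, 109, 120] → cuts [68, 95, 102, 115, 126]
  SqiX (GACCTTGG, off=3): starts [25, 34, 42, 78, 140] → cuts [28, 37, 45, 81, 143]

Pooled cuts: [11, 21, 28, 37, 45, 68, 76, 81, 95, 102, 115, 126, 137, 143, 158]

Fragments:
  [0,11): 11 bp
  [11,21): 10 bp
  [21,28): 7 bp
  [28,37): 9 bp
  [37,45): 8 bp
  [45,68): 23 bp
  [68,76): 8 bp
  [76,81): 5 bp
  [81,95): 14 bp
  [95,102): 7 bp
  [102,115): 13 bp
  [115,126): 11 bp
  [126,137): 11 bp
  [137,143): 6 bp
  [143,158): 15 bp
  [158,170): 12 bp

[5,6,7,7,8,8,9,10,11,11,11,12,13,14,15,23]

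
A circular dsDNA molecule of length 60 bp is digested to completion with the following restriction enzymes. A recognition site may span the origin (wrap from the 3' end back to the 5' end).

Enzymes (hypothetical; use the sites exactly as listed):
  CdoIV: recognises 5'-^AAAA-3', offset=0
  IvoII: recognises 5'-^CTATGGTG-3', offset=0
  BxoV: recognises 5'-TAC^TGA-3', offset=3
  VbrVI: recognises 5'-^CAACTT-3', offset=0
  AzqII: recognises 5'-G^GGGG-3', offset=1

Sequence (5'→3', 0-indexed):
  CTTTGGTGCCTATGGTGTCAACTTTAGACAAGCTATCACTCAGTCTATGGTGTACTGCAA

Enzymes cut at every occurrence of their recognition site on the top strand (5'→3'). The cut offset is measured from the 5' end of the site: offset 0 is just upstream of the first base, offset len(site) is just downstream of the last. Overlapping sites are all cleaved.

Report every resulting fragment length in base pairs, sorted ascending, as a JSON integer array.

Site scan:
  CdoIV (AAAA, off=0): no sites
  IvoII CTATGGTG/0: at [9, 44] ⇒ [9, 44]
  BxoV (TACTGA, off=3): no sites
  VbrVI CAACTT/0: at [18, 57] ⇒ [18, 57]
  AzqII (GGGGG, off=1): no sites

Pooled cuts: [9, 18, 44, 57]

Fragment lengths:
  9→18: 9 bp
  18→44: 26 bp
  44→57: 13 bp
  57→9 (wrap): 60-57+9 = 12 bp

[9,12,13,26]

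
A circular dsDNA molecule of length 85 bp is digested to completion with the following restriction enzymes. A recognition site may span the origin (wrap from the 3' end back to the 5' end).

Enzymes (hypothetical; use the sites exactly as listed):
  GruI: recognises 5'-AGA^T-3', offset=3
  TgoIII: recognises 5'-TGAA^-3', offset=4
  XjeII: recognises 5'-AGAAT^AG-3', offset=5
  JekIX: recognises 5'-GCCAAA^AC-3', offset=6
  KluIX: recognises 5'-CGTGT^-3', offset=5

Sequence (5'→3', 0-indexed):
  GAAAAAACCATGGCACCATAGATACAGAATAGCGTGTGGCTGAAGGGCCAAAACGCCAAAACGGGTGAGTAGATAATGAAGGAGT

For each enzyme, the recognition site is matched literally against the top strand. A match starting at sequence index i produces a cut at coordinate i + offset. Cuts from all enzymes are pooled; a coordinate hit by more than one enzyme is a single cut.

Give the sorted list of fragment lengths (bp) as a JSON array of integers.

[7,7,7,8,8,8,8,13,19]

Site scan:
  GruI AGAT/3: at [19, 70] ⇒ [22, 73]
  TgoIII TGAA/4: at [40, 76, 84] ⇒ [3, 44, 80]
  XjeII AGAATAG/5: at [25] ⇒ [30]
  JekIX GCCAAAAC/6: at [46, 54] ⇒ [52, 60]
  KluIX CGTGT/5: at [32] ⇒ [37]

Pooled cuts: [3, 22, 30, 37, 44, 52, 60, 73, 80]

Fragments:
  3→22: 19 bp
  22→30: 8 bp
  30→37: 7 bp
  37→44: 7 bp
  44→52: 8 bp
  52→60: 8 bp
  60→73: 13 bp
  73→80: 7 bp
  80→3 (wrap): 85-80+3 = 8 bp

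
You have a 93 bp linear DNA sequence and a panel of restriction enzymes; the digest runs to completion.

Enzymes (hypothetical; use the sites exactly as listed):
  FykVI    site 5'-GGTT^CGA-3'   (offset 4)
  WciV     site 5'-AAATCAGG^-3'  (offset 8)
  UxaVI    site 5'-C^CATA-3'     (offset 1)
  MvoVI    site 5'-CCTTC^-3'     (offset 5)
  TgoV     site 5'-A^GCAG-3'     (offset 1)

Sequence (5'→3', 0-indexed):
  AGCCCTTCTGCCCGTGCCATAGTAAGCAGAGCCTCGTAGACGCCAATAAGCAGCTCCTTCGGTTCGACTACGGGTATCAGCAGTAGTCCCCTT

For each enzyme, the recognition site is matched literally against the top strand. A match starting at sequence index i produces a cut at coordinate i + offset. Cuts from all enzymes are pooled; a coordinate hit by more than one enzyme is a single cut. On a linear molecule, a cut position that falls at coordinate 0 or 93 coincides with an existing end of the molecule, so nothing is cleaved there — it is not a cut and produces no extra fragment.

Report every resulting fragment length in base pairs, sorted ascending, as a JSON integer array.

[4,8,8,9,11,14,15,24]

Site scan:
  FykVI GGTTCGA/4: at [60] ⇒ [64]
  WciV (AAATCAGG, off=8): no sites
  UxaVI CCATA/1: at [16] ⇒ [17]
  MvoVI CCTTC/5: at [3, 55] ⇒ [8, 60]
  TgoV AGCAG/1: at [24, 48, 78] ⇒ [25, 49, 79]

Pooled cuts: [8, 17, 25, 49, 60, 64, 79]

Fragments:
  [0,8): 8 bp
  [8,17): 9 bp
  [17,25): 8 bp
  [25,49): 24 bp
  [49,60): 11 bp
  [60,64): 4 bp
  [64,79): 15 bp
  [79,93): 14 bp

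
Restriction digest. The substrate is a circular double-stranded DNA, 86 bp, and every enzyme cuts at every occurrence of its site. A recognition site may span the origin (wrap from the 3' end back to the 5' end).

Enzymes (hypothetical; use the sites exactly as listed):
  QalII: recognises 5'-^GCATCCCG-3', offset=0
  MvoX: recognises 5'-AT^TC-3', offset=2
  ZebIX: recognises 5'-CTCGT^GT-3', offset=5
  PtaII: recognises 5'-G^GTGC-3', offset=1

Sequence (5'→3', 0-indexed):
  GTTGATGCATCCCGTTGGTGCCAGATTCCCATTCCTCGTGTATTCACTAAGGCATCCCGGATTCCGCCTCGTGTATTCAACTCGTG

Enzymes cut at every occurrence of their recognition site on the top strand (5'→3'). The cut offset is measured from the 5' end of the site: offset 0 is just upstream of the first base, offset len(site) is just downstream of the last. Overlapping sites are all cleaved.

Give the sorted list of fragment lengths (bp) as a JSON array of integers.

Scan for sites:
  QalII GCATCCCG/0: at [6, 51] ⇒ [6, 51]
  MvoX ATTC/2: at [24, 30, 41, 60, 74] ⇒ [26, 32, 43, 62, 76]
  ZebIX CTCGTGT/5: at [34, 67] ⇒ [39, 72]
  PtaII GGTGC/1: at [16] ⇒ [17]

All cut coordinates (distinct, sorted): [6, 17, 26, 32, 39, 43, 51, 62, 72, 76]

Fragments:
  6→17: 11 bp
  17→26: 9 bp
  26→32: 6 bp
  32→39: 7 bp
  39→43: 4 bp
  43→51: 8 bp
  51→62: 11 bp
  62→72: 10 bp
  72→76: 4 bp
  76→6 (wrap): 86-76+6 = 16 bp

[4,4,6,7,8,9,10,11,11,16]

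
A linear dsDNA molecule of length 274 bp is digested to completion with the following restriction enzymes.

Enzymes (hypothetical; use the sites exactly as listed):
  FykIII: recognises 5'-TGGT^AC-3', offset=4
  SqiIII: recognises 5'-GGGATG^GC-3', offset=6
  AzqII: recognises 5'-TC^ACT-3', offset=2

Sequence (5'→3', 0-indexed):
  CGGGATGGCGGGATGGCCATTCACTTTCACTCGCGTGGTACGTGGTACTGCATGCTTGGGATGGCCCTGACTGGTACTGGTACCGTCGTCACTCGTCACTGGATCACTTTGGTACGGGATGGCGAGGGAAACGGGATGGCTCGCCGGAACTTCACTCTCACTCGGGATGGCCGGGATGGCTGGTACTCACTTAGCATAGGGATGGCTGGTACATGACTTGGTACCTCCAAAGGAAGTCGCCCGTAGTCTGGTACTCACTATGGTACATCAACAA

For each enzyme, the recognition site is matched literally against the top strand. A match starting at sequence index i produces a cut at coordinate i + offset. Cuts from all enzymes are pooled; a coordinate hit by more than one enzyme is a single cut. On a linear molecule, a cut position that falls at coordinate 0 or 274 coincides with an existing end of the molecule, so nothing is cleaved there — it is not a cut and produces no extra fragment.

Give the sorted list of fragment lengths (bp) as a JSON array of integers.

Scan for sites:
  FykIII TGGTAC/4: at [35, 42, 71, 77, 109, 180, 206, 218, 248, 260] ⇒ [39, 46, 75, 81, 113, 184, 210, 222, 252, 264]
  SqiIII GGGATGGC/6: at [1, 9, 57, 115, 132, 163, 172, 198] ⇒ [7, 15, 63, 121, 138, 169, 178, 204]
  AzqII TCACT/2: at [20, 26, 88, 95, 103, 151, 157, 186, 254] ⇒ [22, 28, 90, 97, 105, 153, 159, 188, 256]

Pooled cuts: [7, 15, 22, 28, 39, 46, 63, 75, 81, 90, 97, 105, 113, 121, 138, 153, 159, 169, 178, 184, 188, 204, 210, 222, 252, 256, 264]

Fragment lengths:
  [0,7): 7 bp
  [7,15): 8 bp
  [15,22): 7 bp
  [22,28): 6 bp
  [28,39): 11 bp
  [39,46): 7 bp
  [46,63): 17 bp
  [63,75): 12 bp
  [75,81): 6 bp
  [81,90): 9 bp
  [90,97): 7 bp
  [97,105): 8 bp
  [105,113): 8 bp
  [113,121): 8 bp
  [121,138): 17 bp
  [138,153): 15 bp
  [153,159): 6 bp
  [159,169): 10 bp
  [169,178): 9 bp
  [178,184): 6 bp
  [184,188): 4 bp
  [188,204): 16 bp
  [204,210): 6 bp
  [210,222): 12 bp
  [222,252): 30 bp
  [252,256): 4 bp
  [256,264): 8 bp
  [264,274): 10 bp

[4,4,6,6,6,6,6,7,7,7,7,8,8,8,8,8,9,9,10,10,11,12,12,15,16,17,17,30]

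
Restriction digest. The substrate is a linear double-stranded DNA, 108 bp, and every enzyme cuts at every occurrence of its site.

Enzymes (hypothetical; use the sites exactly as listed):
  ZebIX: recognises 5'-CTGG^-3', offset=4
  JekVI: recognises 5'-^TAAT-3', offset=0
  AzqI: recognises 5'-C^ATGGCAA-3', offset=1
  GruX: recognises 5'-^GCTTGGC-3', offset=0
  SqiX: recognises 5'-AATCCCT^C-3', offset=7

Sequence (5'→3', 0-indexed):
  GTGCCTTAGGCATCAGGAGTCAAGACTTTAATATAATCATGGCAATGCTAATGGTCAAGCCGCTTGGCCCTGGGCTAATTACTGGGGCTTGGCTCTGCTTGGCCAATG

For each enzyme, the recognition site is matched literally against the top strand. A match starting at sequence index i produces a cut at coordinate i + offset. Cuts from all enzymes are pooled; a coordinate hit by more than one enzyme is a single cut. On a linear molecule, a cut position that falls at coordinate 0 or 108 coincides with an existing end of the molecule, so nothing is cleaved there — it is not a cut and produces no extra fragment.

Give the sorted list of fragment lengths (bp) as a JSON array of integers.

[1,2,5,5,10,10,10,12,12,13,28]

Scan for sites:
  ZebIX (CTGG, off=4): starts [69, 81] → cuts [73, 85]
  JekVI (TAAT, off=0): starts [28, 33, 48, 75] → cuts [28, 33, 48, 75]
  AzqI (CATGGCAA, off=1): starts [37] → cuts [38]
  GruX (GCTTGGC, off=0): starts [61, 86, 96] → cuts [61, 86, 96]
  SqiX (AATCCCTC, off=7): no sites

Pooled cuts: [28, 33, 38, 48, 61, 73, 75, 85, 86, 96]

Fragments:
  [0,28): 28 bp
  [28,33): 5 bp
  [33,38): 5 bp
  [38,48): 10 bp
  [48,61): 13 bp
  [61,73): 12 bp
  [73,75): 2 bp
  [75,85): 10 bp
  [85,86): 1 bp
  [86,96): 10 bp
  [96,108): 12 bp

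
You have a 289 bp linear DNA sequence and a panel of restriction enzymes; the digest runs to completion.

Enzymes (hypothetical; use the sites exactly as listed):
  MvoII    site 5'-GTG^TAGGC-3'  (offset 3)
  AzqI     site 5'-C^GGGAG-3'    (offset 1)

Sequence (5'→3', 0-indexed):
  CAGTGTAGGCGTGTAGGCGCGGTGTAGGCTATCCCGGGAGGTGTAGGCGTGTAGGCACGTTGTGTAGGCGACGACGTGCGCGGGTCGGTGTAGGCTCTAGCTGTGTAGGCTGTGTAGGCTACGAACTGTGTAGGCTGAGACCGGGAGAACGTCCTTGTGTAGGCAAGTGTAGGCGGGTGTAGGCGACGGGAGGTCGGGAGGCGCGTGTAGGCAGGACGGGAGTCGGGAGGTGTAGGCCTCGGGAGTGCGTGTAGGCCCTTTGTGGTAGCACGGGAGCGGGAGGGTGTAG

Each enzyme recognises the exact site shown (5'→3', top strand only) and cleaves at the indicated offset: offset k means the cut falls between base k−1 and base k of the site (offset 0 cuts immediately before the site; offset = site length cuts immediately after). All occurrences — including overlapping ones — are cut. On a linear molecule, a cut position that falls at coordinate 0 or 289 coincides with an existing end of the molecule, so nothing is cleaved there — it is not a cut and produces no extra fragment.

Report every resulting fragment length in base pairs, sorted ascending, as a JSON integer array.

[5,6,7,8,8,8,8,8,8,8,9,10,10,10,11,11,11,12,12,12,13,15,16,17,20,26]

Site scan:
  MvoII (GTGTAGGC, off=3): starts [2, 10, 21, 40, 48, 61, 87, 102, 111, 127, 156, 166, 176, 204, 229, 248] → cuts [5, 13, 24, 43, 51, 64, 90, 105, 114, 130, 159, 169, 179, 207, 232, 251]
  AzqI (CGGGAG, off=1): starts [34, 141, 186, 194, 216, 223, 239, 270, 276] → cuts [35, 142, 187, 195, 217, 224, 240, 271, 277]

Pooled cuts: [5, 13, 24, 35, 43, 51, 64, 90, 105, 114, 130, 142, 159, 169, 179, 187, 195, 207, 217, 224, 232, 240, 251, 271, 277]

Fragments:
  [0,5): 5 bp
  [5,13): 8 bp
  [13,24): 11 bp
  [24,35): 11 bp
  [35,43): 8 bp
  [43,51): 8 bp
  [51,64): 13 bp
  [64,90): 26 bp
  [90,105): 15 bp
  [105,114): 9 bp
  [114,130): 16 bp
  [130,142): 12 bp
  [142,159): 17 bp
  [159,169): 10 bp
  [169,179): 10 bp
  [179,187): 8 bp
  [187,195): 8 bp
  [195,207): 12 bp
  [207,217): 10 bp
  [217,224): 7 bp
  [224,232): 8 bp
  [232,240): 8 bp
  [240,251): 11 bp
  [251,271): 20 bp
  [271,277): 6 bp
  [277,289): 12 bp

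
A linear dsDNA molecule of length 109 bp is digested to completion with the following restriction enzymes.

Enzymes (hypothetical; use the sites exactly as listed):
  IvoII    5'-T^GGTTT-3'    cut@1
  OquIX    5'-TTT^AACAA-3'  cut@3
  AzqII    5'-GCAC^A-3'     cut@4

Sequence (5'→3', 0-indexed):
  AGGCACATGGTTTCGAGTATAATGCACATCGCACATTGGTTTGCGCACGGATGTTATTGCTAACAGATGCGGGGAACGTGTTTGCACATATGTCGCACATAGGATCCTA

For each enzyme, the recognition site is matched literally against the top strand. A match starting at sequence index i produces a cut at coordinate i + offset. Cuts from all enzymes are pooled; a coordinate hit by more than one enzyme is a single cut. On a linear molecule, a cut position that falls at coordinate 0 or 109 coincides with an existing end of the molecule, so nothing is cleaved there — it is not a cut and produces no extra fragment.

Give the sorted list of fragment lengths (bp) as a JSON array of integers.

[2,3,6,7,11,11,19,50]

Per-enzyme occurrences:
  IvoII TGGTTT/1: at [7, 36] ⇒ [8, 37]
  OquIX (TTTAACAA, off=3): no sites
  AzqII GCACA/4: at [2, 23, 30, 83, 94] ⇒ [6, 27, 34, 87, 98]

All cut coordinates (distinct, sorted): [6, 8, 27, 34, 37, 87, 98]

Fragments:
  [0,6): 6 bp
  [6,8): 2 bp
  [8,27): 19 bp
  [27,34): 7 bp
  [34,37): 3 bp
  [37,87): 50 bp
  [87,98): 11 bp
  [98,109): 11 bp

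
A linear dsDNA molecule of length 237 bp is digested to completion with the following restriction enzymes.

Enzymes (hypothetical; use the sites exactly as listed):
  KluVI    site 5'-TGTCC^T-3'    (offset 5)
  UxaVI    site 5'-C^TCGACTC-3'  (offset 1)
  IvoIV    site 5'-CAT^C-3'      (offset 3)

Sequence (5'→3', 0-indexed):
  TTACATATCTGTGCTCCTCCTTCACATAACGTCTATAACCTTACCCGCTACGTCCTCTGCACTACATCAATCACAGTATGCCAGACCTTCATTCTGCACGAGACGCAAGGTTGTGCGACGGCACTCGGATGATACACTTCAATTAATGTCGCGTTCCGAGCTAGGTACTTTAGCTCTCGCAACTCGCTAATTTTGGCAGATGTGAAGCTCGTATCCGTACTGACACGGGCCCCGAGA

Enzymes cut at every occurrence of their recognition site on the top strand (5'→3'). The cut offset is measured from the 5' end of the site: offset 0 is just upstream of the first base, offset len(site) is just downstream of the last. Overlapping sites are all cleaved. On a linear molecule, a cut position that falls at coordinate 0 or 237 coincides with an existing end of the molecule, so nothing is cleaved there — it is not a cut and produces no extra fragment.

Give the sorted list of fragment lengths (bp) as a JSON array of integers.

Scan for sites:
  KluVI (TGTCCT, off=5): no sites
  UxaVI (CTCGACTC, off=1): no sites
  IvoIV (CATC, off=3): starts [64] → cuts [67]

All cut coordinates (distinct, sorted): [67]

Fragments:
  [0,67): 67 bp
  [67,237): 170 bp

[67,170]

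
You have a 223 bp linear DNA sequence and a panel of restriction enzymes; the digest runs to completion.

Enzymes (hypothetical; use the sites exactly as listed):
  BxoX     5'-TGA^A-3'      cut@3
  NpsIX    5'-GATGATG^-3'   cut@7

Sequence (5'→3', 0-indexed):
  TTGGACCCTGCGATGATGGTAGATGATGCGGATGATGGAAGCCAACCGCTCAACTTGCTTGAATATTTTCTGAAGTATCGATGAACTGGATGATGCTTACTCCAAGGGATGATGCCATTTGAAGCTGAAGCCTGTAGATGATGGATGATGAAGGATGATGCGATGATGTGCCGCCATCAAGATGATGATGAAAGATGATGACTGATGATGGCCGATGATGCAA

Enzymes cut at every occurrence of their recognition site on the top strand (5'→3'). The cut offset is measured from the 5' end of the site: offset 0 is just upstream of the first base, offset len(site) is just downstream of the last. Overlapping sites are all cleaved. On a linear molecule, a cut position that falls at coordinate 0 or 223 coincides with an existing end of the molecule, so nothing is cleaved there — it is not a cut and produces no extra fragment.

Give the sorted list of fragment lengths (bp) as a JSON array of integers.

[1,1,3,3,6,7,8,8,9,9,9,10,10,10,11,11,11,15,18,19,19,25]

Scan for sites:
  BxoX TGAA/3: at [59, 70, 81, 119, 125, 148, 188] ⇒ [62, 73, 84, 122, 128, 151, 191]
  NpsIX GATGATG/7: at [11, 21, 30, 88, 107, 136, 143, 153, 161, 180, 183, 193, 203, 213] ⇒ [18, 28, 37, 95, 114, 143, 150, 160, 168, 187, 190, 200, 210, 220]

All cut coordinates (distinct, sorted): [18, 28, 37, 62, 73, 84, 95, 114, 122, 128, 143, 150, 151, 160, 168, 187, 190, 191, 200, 210, 220]

Fragment lengths:
  [0,18): 18 bp
  [18,28): 10 bp
  [28,37): 9 bp
  [37,62): 25 bp
  [62,73): 11 bp
  [73,84): 11 bp
  [84,95): 11 bp
  [95,114): 19 bp
  [114,122): 8 bp
  [122,128): 6 bp
  [128,143): 15 bp
  [143,150): 7 bp
  [150,151): 1 bp
  [151,160): 9 bp
  [160,168): 8 bp
  [168,187): 19 bp
  [187,190): 3 bp
  [190,191): 1 bp
  [191,200): 9 bp
  [200,210): 10 bp
  [210,220): 10 bp
  [220,223): 3 bp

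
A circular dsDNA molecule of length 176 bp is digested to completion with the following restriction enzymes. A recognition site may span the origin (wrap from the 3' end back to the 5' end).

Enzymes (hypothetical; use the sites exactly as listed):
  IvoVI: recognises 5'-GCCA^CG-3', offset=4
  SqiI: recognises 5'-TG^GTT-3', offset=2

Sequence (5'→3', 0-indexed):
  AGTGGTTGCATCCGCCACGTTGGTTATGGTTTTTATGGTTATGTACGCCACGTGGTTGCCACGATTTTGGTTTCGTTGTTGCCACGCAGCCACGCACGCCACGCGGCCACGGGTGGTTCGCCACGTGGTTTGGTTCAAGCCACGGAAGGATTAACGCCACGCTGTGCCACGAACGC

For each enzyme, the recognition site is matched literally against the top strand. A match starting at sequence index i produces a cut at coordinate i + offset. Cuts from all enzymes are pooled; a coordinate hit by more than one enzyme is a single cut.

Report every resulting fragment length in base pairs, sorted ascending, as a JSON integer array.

[4,4,5,5,6,6,7,8,8,8,8,9,9,10,10,11,13,13,15,17]

Scan for sites:
  IvoVI (GCCACG, off=4): starts [13, 46, 57, 80, 88, 97, 105, 119, 138, 155, 165] → cuts [17, 50, 61, 84, 92, 101, 109, 123, 142, 159, 169]
  SqiI (TGGTT, off=2): starts [2, 20, 26, 35, 52, 67, 113, 125, 130] → cuts [4, 22, 28, 37, 54, 69, 115, 127, 132]

All cut coordinates (distinct, sorted): [4, 17, 22, 28, 37, 50, 54, 61, 69, 84, 92, 101, 109, 115, 123, 127, 132, 142, 159, 169]

Fragments:
  4→17: 13 bp
  17→22: 5 bp
  22→28: 6 bp
  28→37: 9 bp
  37→50: 13 bp
  50→54: 4 bp
  54→61: 7 bp
  61→69: 8 bp
  69→84: 15 bp
  84→92: 8 bp
  92→101: 9 bp
  101→109: 8 bp
  109→115: 6 bp
  115→123: 8 bp
  123→127: 4 bp
  127→132: 5 bp
  132→142: 10 bp
  142→159: 17 bp
  159→169: 10 bp
  169→4 (wrap): 176-169+4 = 11 bp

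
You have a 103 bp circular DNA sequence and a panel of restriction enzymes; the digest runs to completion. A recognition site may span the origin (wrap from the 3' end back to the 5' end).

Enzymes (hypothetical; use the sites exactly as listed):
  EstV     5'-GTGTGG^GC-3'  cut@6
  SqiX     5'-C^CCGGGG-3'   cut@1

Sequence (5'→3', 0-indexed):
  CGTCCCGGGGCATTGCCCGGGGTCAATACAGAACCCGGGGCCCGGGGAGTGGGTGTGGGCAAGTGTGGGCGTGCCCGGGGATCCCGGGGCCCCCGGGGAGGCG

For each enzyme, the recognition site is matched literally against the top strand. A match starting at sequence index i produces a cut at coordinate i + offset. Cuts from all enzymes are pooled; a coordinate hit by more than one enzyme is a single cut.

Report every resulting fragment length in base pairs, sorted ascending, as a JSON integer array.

Scan for sites:
  EstV (GTGTGGGC, off=6): starts [52, 62] → cuts [58, 68]
  SqiX (CCCGGGG, off=1): starts [3, 15, 33, 40, 73, 82, 91] → cuts [4, 16, 34, 41, 74, 83, 92]

All cut coordinates (distinct, sorted): [4, 16, 34, 41, 58, 68, 74, 83, 92]

Fragment lengths:
  4→16: 12 bp
  16→34: 18 bp
  34→41: 7 bp
  41→58: 17 bp
  58→68: 10 bp
  68→74: 6 bp
  74→83: 9 bp
  83→92: 9 bp
  92→4 (wrap): 103-92+4 = 15 bp

[6,7,9,9,10,12,15,17,18]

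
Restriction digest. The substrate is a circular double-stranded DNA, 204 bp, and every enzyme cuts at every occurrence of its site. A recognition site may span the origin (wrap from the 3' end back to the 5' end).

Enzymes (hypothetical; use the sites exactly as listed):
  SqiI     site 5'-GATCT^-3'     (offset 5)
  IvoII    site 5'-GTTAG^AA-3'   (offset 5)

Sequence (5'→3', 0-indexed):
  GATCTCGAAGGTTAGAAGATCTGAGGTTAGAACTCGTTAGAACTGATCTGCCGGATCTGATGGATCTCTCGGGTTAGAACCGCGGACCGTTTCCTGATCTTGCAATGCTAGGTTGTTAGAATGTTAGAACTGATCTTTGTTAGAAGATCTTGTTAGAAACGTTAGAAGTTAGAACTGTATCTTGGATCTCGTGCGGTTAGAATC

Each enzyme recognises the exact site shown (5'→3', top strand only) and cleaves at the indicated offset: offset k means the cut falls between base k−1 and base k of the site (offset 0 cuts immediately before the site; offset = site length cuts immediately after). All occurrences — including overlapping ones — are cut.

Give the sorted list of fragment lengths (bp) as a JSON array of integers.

[6,7,7,7,7,8,8,9,9,9,9,9,9,10,10,10,11,17,19,23]

Per-enzyme occurrences:
  SqiI (GATCT, off=5): starts [0, 17, 44, 53, 62, 95, 131, 145, 184] → cuts [5, 22, 49, 58, 67, 100, 136, 150, 189]
  IvoII (GTTAGAA, off=5): starts [10, 25, 35, 72, 114, 122, 138, 151, 160, 167, 195] → cuts [15, 30, 40, 77, 119, 127, 143, 156, 165, 172, 200]

All cut coordinates (distinct, sorted): [5, 15, 22, 30, 40, 49, 58, 67, 77, 100, 119, 127, 136, 143, 150, 156, 165, 172, 189, 200]

Fragments:
  5→15: 10 bp
  15→22: 7 bp
  22→30: 8 bp
  30→40: 10 bp
  40→49: 9 bp
  49→58: 9 bp
  58→67: 9 bp
  67→77: 10 bp
  77→100: 23 bp
  100→119: 19 bp
  119→127: 8 bp
  127→136: 9 bp
  136→143: 7 bp
  143→150: 7 bp
  150→156: 6 bp
  156→165: 9 bp
  165→172: 7 bp
  172→189: 17 bp
  189→200: 11 bp
  200→5 (wrap): 204-200+5 = 9 bp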